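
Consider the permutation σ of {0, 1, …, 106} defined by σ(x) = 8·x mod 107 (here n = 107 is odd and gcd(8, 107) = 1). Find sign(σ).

-1

Start at x=100: 100 → 51 → 87 → 54 → 4 → 32 → 42 → … (one orbit).
Decompose π into cycles: lengths [106, 1] (2 cycles, including the fixed point 0).
sign(π) = (−1)^{n − #cycles} = (−1)^{107−2} = (−1)^105 = -1.
(8|107)_J = -1 (Zolotarev's lemma cross-check).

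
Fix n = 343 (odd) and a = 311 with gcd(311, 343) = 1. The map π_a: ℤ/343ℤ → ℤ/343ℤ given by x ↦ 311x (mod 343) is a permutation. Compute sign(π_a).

-1

Start at x=163: 163 → 272 → 214 → 12 → 302 → 283 → 205 → … (one orbit).
4 cycles of lengths [294, 42, 6, 1].
sign(π) = (−1)^{n − #cycles} = (−1)^{343−4} = (−1)^339 = -1.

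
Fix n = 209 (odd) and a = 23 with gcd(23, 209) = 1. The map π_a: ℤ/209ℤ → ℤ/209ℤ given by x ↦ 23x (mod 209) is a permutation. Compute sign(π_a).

Start at x=144: 144 → 177 → 100 → 1 → 23 → 111 → 45 → … (one orbit).
π_23 has 33 disjoint cycles with lengths [9, 9, 9, 9, 9, 9, 9, 9, 9, 9, 9, 9, 9, 9, 9, 9, 9, 9, 9, 9, 9, 9, 1, 1, 1, 1, 1, 1, 1, 1, 1, 1, 1] on {0,…,208}.
Σ(ℓ_i−1) = 209−33 = 176; sign = (−1)^176 = +1.
Via Zolotarev, sign(π_{23}) = (23|209) = +1.

+1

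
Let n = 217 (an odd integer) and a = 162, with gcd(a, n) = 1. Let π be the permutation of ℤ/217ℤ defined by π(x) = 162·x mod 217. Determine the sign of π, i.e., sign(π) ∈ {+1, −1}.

Orbit of 113 under x↦162x: [113, 78, 50, 71, 1, 162, 204]… (length divides ord_217(162)).
Decompose π into cycles: lengths [15, 15, 15, 15, 15, 15, 15, 15, 15, 15, 15, 15, 15, 15, 1, 1, 1, 1, 1, 1, 1] (21 cycles, including the fixed point 0).
21 cycles on 217: each ℓ→(−1)^(ℓ−1), product (−1)^196 = +1.
The Jacobi symbol (162|217) = +1 (Zolotarev) agrees.

+1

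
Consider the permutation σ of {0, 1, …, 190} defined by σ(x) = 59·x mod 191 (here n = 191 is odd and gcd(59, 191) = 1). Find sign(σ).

+1

Trace 149: π^k(149) = [149, 5, 104, 24, 79, 77, 150] for k=0..6.
Decompose π into cycles: lengths [95, 95, 1] (3 cycles, including the fixed point 0).
3 cycles on 191: each ℓ→(−1)^(ℓ−1), product (−1)^188 = +1.
Via Zolotarev, sign(π_{59}) = (59|191) = +1.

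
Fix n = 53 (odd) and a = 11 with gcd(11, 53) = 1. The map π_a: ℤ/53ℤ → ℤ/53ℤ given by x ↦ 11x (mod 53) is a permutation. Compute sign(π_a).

+1

Start at x=38: 38 → 47 → 40 → 16 → 17 → 28 → 43 → … (one orbit).
3 cycles of lengths [26, 26, 1].
sign(π) = (−1)^{n − #cycles} = (−1)^{53−3} = (−1)^50 = +1.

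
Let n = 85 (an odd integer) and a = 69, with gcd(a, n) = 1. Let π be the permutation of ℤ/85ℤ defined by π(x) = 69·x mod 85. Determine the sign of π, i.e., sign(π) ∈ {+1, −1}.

+1

Orbit of 1 under x↦69x: [1, 69]… (length divides ord_85(69)).
The orbit structure of x ↦ 69x mod 85: 51 orbits of sizes [2, 2, 2, 2, 2, 2, 2, 2, 2, 2, 2, 2, 2, 2, 2, 2, 2, 2, 2, 2, 2, 2, 2, 2, 2, 2, 2, 2, 2, 2, 2, 2, 2, 2, 1, 1, 1, 1, 1, 1, 1, 1, 1, 1, 1, 1, 1, 1, 1, 1, 1].
With 51 cycles on 85 points, sign = (−1)^{85−51} = +1.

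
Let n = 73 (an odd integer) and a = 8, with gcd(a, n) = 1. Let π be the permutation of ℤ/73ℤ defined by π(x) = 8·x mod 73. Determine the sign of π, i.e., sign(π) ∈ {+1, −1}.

+1

Orbit of 64 under x↦8x: [64, 1, 8]… (length divides ord_73(8)).
Decompose π into cycles: lengths [3, 3, 3, 3, 3, 3, 3, 3, 3, 3, 3, 3, 3, 3, 3, 3, 3, 3, 3, 3, 3, 3, 3, 3, 1] (25 cycles, including the fixed point 0).
n − c = 73 − 25 = 48; sign = (−1)^48 = +1.
Via Zolotarev, sign(π_{8}) = (8|73) = +1.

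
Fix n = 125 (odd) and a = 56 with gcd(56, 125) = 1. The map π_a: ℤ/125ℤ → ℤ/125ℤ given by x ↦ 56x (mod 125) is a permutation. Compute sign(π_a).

+1

Orbit of 16 under x↦56x: [16, 21, 51, 106, 61, 41, 46]… (length divides ord_125(56)).
π_56 has 13 disjoint cycles with lengths [25, 25, 25, 25, 5, 5, 5, 5, 1, 1, 1, 1, 1] on {0,…,124}.
Σ(ℓ_i−1) = 125−13 = 112; sign = (−1)^112 = +1.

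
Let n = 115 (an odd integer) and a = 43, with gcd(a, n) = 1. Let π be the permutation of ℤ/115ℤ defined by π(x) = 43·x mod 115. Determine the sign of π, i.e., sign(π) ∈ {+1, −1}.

Start at x=81: 81 → 33 → 39 → 67 → 6 → 28 → 54 → … (one orbit).
Cycle type of π: 44×2 + 22 + 4 + 1; total 5 cycles.
sign(π) = (−1)^{n − #cycles} = (−1)^{115−5} = (−1)^110 = +1.
Check: (43/115) = +1 by Zolotarev.

+1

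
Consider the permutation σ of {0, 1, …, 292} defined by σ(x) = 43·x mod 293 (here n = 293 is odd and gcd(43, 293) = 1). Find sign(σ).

Start at x=193: 193 → 95 → 276 → 148 → 211 → 283 → 156 → … (one orbit).
π_43 has 3 disjoint cycles with lengths [146, 146, 1] on {0,…,292}.
3 cycles on 293: each ℓ→(−1)^(ℓ−1), product (−1)^290 = +1.
Zolotarev: (43|293) = +1, matching the cycle-count sign.

+1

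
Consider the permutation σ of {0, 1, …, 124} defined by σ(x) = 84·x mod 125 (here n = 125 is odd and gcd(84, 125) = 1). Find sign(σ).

+1

Start at x=104: 104 → 111 → 74 → 91 → 19 → 96 → 64 → … (one orbit).
Decompose π into cycles: lengths [50, 50, 10, 10, 2, 2, 1] (7 cycles, including the fixed point 0).
125 − 7 = 118 transpositions; sign(π) = (−1)^118 = +1.
(84|125)_J = +1 (Zolotarev's lemma cross-check).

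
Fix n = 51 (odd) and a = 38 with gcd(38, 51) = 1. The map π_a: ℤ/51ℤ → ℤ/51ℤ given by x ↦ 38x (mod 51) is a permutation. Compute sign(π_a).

-1

Orbit of 38 under x↦38x: [38, 16, 47, 1]… (length divides ord_51(38)).
Decompose π into cycles: lengths [4, 4, 4, 4, 4, 4, 4, 4, 4, 4, 4, 4, 2, 1] (14 cycles, including the fixed point 0).
With 14 cycles on 51 points, sign = (−1)^{51−14} = -1.
The Jacobi symbol (38|51) = -1 (Zolotarev) agrees.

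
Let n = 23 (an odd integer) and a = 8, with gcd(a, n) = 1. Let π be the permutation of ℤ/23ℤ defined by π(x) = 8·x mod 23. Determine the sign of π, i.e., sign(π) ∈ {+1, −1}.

+1

Start at x=9: 9 → 3 → 1 → 8 → 18 → 6 → 2 → … (one orbit).
The orbit structure of x ↦ 8x mod 23: 3 orbits of sizes [11, 11, 1].
With 3 cycles on 23 points, sign = (−1)^{23−3} = +1.
Via Zolotarev, sign(π_{8}) = (8|23) = +1.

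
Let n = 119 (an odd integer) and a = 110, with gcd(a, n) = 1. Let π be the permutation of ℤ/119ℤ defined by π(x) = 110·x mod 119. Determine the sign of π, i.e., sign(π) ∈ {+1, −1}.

Start at x=16: 16 → 94 → 106 → 117 → 18 → 76 → 30 → … (one orbit).
Cycle lengths of π_110 on ℤ/119ℤ: [24, 24, 24, 24, 8, 8, 6, 1]; 8 cycles in total.
n − c = 119 − 8 = 111; sign = (−1)^111 = -1.
Zolotarev: (110|119) = -1, matching the cycle-count sign.

-1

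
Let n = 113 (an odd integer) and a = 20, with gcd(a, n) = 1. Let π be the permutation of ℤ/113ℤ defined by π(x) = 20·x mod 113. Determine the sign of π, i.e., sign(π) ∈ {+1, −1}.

Orbit of 17 under x↦20x: [17, 1, 20, 61, 90, 105, 66]… (length divides ord_113(20)).
The orbit structure of x ↦ 20x mod 113: 2 orbits of sizes [112, 1].
n − c = 113 − 2 = 111; sign = (−1)^111 = -1.
Check: (20/113) = -1 by Zolotarev.

-1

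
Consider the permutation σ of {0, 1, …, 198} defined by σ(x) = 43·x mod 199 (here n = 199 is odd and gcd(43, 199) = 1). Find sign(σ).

Start at x=1: 1 → 43 → 58 → 106 → 180 → 178 → 92 → … (one orbit).
Cycle lengths of π_43 on ℤ/199ℤ: [9, 9, 9, 9, 9, 9, 9, 9, 9, 9, 9, 9, 9, 9, 9, 9, 9, 9, 9, 9, 9, 9, 1]; 23 cycles in total.
sign(π) = (−1)^{n − #cycles} = (−1)^{199−23} = (−1)^176 = +1.
Check: (43/199) = +1 by Zolotarev.

+1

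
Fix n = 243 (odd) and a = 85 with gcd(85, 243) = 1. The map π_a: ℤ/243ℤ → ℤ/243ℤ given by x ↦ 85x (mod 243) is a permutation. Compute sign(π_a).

Trace 16: π^k(16) = [16, 145, 175, 52, 46, 22, 169] for k=0..6.
π_85 has 11 disjoint cycles with lengths [81, 81, 27, 27, 9, 9, 3, 3, 1, 1, 1] on {0,…,242}.
n − c = 243 − 11 = 232; sign = (−1)^232 = +1.

+1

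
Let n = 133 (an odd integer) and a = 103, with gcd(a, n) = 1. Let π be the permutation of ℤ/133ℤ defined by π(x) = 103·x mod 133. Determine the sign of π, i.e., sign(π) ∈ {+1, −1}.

+1

Start at x=31: 31 → 1 → 103 → 102 → 132 → 30 → 31 (one orbit).
Decompose π into cycles: lengths [6, 6, 6, 6, 6, 6, 6, 6, 6, 6, 6, 6, 6, 6, 6, 6, 6, 6, 6, 6, 6, 6, 1] (23 cycles, including the fixed point 0).
n − c = 133 − 23 = 110; sign = (−1)^110 = +1.
Zolotarev: (103|133) = +1, matching the cycle-count sign.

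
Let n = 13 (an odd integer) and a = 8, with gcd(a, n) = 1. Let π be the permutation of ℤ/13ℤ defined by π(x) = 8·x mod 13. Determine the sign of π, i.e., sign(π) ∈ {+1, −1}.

-1

Trace 1: π^k(1) = [1, 8, 12, 5] for k=0..3.
π_8 has 4 disjoint cycles with lengths [4, 4, 4, 1] on {0,…,12}.
4 cycles on 13: each ℓ→(−1)^(ℓ−1), product (−1)^9 = -1.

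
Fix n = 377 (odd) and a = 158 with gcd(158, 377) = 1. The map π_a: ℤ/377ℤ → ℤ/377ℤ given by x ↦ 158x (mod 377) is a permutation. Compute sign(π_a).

-1

Orbit of 181 under x↦158x: [181, 323, 139, 96, 88, 332, 53]… (length divides ord_377(158)).
Cycle type of π: 84×4 + 14×2 + 12 + 1; total 8 cycles.
n − c = 377 − 8 = 369; sign = (−1)^369 = -1.
(158|377)_J = -1 (Zolotarev's lemma cross-check).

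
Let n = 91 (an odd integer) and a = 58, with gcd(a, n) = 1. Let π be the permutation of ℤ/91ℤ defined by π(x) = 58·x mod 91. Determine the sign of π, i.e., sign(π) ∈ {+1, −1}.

Orbit of 64 under x↦58x: [64, 72, 81, 57, 30, 11, 1]… (length divides ord_91(58)).
10 cycles of lengths [12, 12, 12, 12, 12, 12, 12, 3, 3, 1].
sign(π) = (−1)^{n − #cycles} = (−1)^{91−10} = (−1)^81 = -1.

-1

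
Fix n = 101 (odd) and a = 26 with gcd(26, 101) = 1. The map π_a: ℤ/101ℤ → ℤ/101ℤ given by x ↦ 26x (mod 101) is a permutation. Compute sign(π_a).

-1

Trace 38: π^k(38) = [38, 79, 34, 76, 57, 68, 51] for k=0..6.
2 cycles of lengths [100, 1].
101 − 2 = 99 transpositions; sign(π) = (−1)^99 = -1.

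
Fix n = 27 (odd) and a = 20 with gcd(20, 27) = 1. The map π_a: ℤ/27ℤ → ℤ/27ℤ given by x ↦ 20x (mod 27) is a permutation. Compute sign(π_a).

-1

Trace 10: π^k(10) = [10, 11, 4, 26, 7, 5, 19] for k=0..6.
Cycle lengths of π_20 on ℤ/27ℤ: [18, 6, 2, 1]; 4 cycles in total.
4 cycles on 27: each ℓ→(−1)^(ℓ−1), product (−1)^23 = -1.
Via Zolotarev, sign(π_{20}) = (20|27) = -1.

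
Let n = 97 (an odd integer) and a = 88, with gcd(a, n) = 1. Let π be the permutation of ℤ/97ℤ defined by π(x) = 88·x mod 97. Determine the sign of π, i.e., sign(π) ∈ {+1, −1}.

+1

Orbit of 93 under x↦88x: [93, 36, 64, 6, 43, 1, 88]… (length divides ord_97(88)).
5 cycles of lengths [24, 24, 24, 24, 1].
Σ(ℓ_i−1) = 97−5 = 92; sign = (−1)^92 = +1.
The Jacobi symbol (88|97) = +1 (Zolotarev) agrees.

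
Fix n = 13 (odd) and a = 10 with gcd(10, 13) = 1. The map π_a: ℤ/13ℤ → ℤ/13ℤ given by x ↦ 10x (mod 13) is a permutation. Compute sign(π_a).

+1

Start at x=1: 1 → 10 → 9 → 12 → 3 → 4 → 1 (one orbit).
Cycle lengths of π_10 on ℤ/13ℤ: [6, 6, 1]; 3 cycles in total.
With 3 cycles on 13 points, sign = (−1)^{13−3} = +1.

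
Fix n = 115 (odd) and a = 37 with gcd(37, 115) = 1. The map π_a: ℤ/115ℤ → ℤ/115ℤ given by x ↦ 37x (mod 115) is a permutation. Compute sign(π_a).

Orbit of 38 under x↦37x: [38, 26, 42, 59, 113, 41, 22]… (length divides ord_115(37)).
Cycle lengths of π_37 on ℤ/115ℤ: [44, 44, 22, 4, 1]; 5 cycles in total.
5 cycles on 115: each ℓ→(−1)^(ℓ−1), product (−1)^110 = +1.

+1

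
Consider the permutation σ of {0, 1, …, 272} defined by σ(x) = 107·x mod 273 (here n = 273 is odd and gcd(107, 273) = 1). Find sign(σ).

-1

Trace 256: π^k(256) = [256, 92, 16, 74, 1, 107] for k=0..5.
62 cycles of lengths [6, 6, 6, 6, 6, 6, 6, 6, 6, 6, 6, 6, 6, 6, 6, 6, 6, 6, 6, 6, 6, 6, 6, 6, 6, 6, 6, 6, 6, 6, 3, 3, 3, 3, 3, 3, 3, 3, 3, 3, 3, 3, 3, 3, 3, 3, 3, 3, 3, 3, 3, 3, 3, 3, 3, 3, 3, 3, 3, 3, 2, 1].
Σ(ℓ_i−1) = 273−62 = 211; sign = (−1)^211 = -1.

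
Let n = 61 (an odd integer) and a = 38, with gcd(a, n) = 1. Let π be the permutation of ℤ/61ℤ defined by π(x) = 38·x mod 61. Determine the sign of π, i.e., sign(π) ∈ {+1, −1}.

-1

Orbit of 23 under x↦38x: [23, 20, 28, 27, 50, 9, 37]… (length divides ord_61(38)).
Cycle type of π: 20×3 + 1; total 4 cycles.
With 4 cycles on 61 points, sign = (−1)^{61−4} = -1.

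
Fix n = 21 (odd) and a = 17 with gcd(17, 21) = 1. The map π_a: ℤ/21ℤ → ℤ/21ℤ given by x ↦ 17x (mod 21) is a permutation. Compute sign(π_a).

Start at x=16: 16 → 20 → 4 → 5 → 1 → 17 → 16 (one orbit).
The orbit structure of x ↦ 17x mod 21: 5 orbits of sizes [6, 6, 6, 2, 1].
5 cycles on 21: each ℓ→(−1)^(ℓ−1), product (−1)^16 = +1.
(17|21)_J = +1 (Zolotarev's lemma cross-check).

+1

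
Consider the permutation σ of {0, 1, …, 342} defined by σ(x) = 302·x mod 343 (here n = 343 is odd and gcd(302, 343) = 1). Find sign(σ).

Start at x=274: 274 → 85 → 288 → 197 → 155 → 162 → 218 → … (one orbit).
Decompose π into cycles: lengths [49, 49, 49, 49, 49, 49, 7, 7, 7, 7, 7, 7, 1, 1, 1, 1, 1, 1, 1] (19 cycles, including the fixed point 0).
n − c = 343 − 19 = 324; sign = (−1)^324 = +1.

+1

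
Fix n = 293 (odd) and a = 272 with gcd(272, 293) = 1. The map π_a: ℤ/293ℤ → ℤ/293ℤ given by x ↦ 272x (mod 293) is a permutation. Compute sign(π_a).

+1

Trace 17: π^k(17) = [17, 229, 172, 197, 258, 149, 94] for k=0..6.
5 cycles of lengths [73, 73, 73, 73, 1].
With 5 cycles on 293 points, sign = (−1)^{293−5} = +1.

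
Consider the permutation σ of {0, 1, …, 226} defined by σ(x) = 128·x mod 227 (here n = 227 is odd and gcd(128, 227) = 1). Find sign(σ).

-1

Trace 59: π^k(59) = [59, 61, 90, 170, 195, 217, 82] for k=0..6.
Decompose π into cycles: lengths [226, 1] (2 cycles, including the fixed point 0).
227 − 2 = 225 transpositions; sign(π) = (−1)^225 = -1.
The Jacobi symbol (128|227) = -1 (Zolotarev) agrees.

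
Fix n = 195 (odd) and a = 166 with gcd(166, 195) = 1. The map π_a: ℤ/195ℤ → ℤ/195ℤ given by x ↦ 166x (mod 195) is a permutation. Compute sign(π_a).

+1

Trace 16: π^k(16) = [16, 121, 1, 166, 61, 181] for k=0..5.
The orbit structure of x ↦ 166x mod 195: 45 orbits of sizes [6, 6, 6, 6, 6, 6, 6, 6, 6, 6, 6, 6, 6, 6, 6, 6, 6, 6, 6, 6, 6, 6, 6, 6, 6, 6, 6, 6, 6, 6, 1, 1, 1, 1, 1, 1, 1, 1, 1, 1, 1, 1, 1, 1, 1].
45 cycles on 195: each ℓ→(−1)^(ℓ−1), product (−1)^150 = +1.
Zolotarev: (166|195) = +1, matching the cycle-count sign.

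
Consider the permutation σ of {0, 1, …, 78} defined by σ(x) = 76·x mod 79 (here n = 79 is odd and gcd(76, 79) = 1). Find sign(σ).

Trace 45: π^k(45) = [45, 23, 10, 49, 11, 46, 20] for k=0..6.
π_76 has 3 disjoint cycles with lengths [39, 39, 1] on {0,…,78}.
79 − 3 = 76 transpositions; sign(π) = (−1)^76 = +1.
Via Zolotarev, sign(π_{76}) = (76|79) = +1.

+1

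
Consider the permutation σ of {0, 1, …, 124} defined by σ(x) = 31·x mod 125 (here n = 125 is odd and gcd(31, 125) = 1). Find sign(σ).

+1

Trace 86: π^k(86) = [86, 41, 21, 26, 56, 111, 66] for k=0..6.
π_31 has 13 disjoint cycles with lengths [25, 25, 25, 25, 5, 5, 5, 5, 1, 1, 1, 1, 1] on {0,…,124}.
13 cycles on 125: each ℓ→(−1)^(ℓ−1), product (−1)^112 = +1.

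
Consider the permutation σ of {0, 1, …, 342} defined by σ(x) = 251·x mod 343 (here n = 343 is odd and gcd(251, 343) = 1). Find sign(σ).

Start at x=134: 134 → 20 → 218 → 181 → 155 → 146 → 288 → … (one orbit).
Cycle lengths of π_251 on ℤ/343ℤ: [98, 98, 98, 14, 14, 14, 2, 2, 2, 1]; 10 cycles in total.
Σ(ℓ_i−1) = 343−10 = 333; sign = (−1)^333 = -1.
Via Zolotarev, sign(π_{251}) = (251|343) = -1.

-1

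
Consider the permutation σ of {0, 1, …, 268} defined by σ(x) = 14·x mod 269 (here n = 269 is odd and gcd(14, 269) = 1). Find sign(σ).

+1

Start at x=185: 185 → 169 → 214 → 37 → 249 → 258 → 115 → … (one orbit).
Cycle type of π: 67×4 + 1; total 5 cycles.
5 cycles on 269: each ℓ→(−1)^(ℓ−1), product (−1)^264 = +1.
(14|269)_J = +1 (Zolotarev's lemma cross-check).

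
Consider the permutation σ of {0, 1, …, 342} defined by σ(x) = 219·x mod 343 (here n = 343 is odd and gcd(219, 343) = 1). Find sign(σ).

Start at x=156: 156 → 207 → 57 → 135 → 67 → 267 → 163 → … (one orbit).
7 cycles of lengths [147, 147, 21, 21, 3, 3, 1].
n − c = 343 − 7 = 336; sign = (−1)^336 = +1.

+1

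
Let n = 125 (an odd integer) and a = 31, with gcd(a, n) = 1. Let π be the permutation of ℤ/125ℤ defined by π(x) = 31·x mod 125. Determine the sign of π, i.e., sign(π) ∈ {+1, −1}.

Orbit of 51 under x↦31x: [51, 81, 11, 91, 71, 76, 106]… (length divides ord_125(31)).
13 cycles of lengths [25, 25, 25, 25, 5, 5, 5, 5, 1, 1, 1, 1, 1].
sign(π) = (−1)^{n − #cycles} = (−1)^{125−13} = (−1)^112 = +1.
Zolotarev: (31|125) = +1, matching the cycle-count sign.

+1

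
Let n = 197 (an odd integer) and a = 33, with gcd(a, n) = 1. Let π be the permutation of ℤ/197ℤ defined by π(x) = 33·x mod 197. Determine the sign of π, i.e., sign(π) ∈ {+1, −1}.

Orbit of 191 under x↦33x: [191, 196, 164, 93, 114, 19, 36]… (length divides ord_197(33)).
15 cycles of lengths [14, 14, 14, 14, 14, 14, 14, 14, 14, 14, 14, 14, 14, 14, 1].
n − c = 197 − 15 = 182; sign = (−1)^182 = +1.

+1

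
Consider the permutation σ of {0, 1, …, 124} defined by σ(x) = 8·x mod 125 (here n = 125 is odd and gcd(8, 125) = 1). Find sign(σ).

-1

Trace 7: π^k(7) = [7, 56, 73, 84, 47, 1, 8] for k=0..6.
The orbit structure of x ↦ 8x mod 125: 4 orbits of sizes [100, 20, 4, 1].
125 − 4 = 121 transpositions; sign(π) = (−1)^121 = -1.
Check: (8/125) = -1 by Zolotarev.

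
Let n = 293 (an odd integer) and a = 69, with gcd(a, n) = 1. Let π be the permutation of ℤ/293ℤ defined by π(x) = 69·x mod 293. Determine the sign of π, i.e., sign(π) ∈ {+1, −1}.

Orbit of 210 under x↦69x: [210, 133, 94, 40, 123, 283, 189]… (length divides ord_293(69)).
The orbit structure of x ↦ 69x mod 293: 5 orbits of sizes [73, 73, 73, 73, 1].
With 5 cycles on 293 points, sign = (−1)^{293−5} = +1.
Check: (69/293) = +1 by Zolotarev.

+1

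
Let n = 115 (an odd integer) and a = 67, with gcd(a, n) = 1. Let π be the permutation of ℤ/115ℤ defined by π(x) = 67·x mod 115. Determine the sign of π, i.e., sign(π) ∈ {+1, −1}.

+1

Orbit of 26 under x↦67x: [26, 17, 104, 68, 71, 42, 54]… (length divides ord_115(67)).
The orbit structure of x ↦ 67x mod 115: 5 orbits of sizes [44, 44, 22, 4, 1].
5 cycles on 115: each ℓ→(−1)^(ℓ−1), product (−1)^110 = +1.
(67|115)_J = +1 (Zolotarev's lemma cross-check).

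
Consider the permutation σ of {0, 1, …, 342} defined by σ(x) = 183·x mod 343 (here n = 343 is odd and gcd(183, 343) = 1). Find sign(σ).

Orbit of 267 under x↦183x: [267, 155, 239, 176, 309, 295, 134]… (length divides ord_343(183)).
π_183 has 19 disjoint cycles with lengths [49, 49, 49, 49, 49, 49, 7, 7, 7, 7, 7, 7, 1, 1, 1, 1, 1, 1, 1] on {0,…,342}.
343 − 19 = 324 transpositions; sign(π) = (−1)^324 = +1.

+1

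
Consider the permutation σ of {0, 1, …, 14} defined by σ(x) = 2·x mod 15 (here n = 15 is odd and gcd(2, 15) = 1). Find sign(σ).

Start at x=8: 8 → 1 → 2 → 4 → 8 (one orbit).
Decompose π into cycles: lengths [4, 4, 4, 2, 1] (5 cycles, including the fixed point 0).
sign(π) = (−1)^{n − #cycles} = (−1)^{15−5} = (−1)^10 = +1.
(2|15)_J = +1 (Zolotarev's lemma cross-check).

+1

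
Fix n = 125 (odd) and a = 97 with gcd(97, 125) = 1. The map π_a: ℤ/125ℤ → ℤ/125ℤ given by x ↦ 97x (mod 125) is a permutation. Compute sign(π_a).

Orbit of 57 under x↦97x: [57, 29, 63, 111, 17, 24, 78]… (length divides ord_125(97)).
π_97 has 4 disjoint cycles with lengths [100, 20, 4, 1] on {0,…,124}.
Σ(ℓ_i−1) = 125−4 = 121; sign = (−1)^121 = -1.

-1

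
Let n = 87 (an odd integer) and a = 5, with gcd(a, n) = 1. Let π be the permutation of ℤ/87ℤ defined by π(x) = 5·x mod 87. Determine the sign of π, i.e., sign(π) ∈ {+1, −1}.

Orbit of 16 under x↦5x: [16, 80, 52, 86, 82, 62, 49]… (length divides ord_87(5)).
Cycle lengths of π_5 on ℤ/87ℤ: [14, 14, 14, 14, 14, 14, 2, 1]; 8 cycles in total.
8 cycles on 87: each ℓ→(−1)^(ℓ−1), product (−1)^79 = -1.
The Jacobi symbol (5|87) = -1 (Zolotarev) agrees.

-1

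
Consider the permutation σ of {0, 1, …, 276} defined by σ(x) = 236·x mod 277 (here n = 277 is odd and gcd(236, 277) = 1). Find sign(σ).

+1

Trace 273: π^k(273) = [273, 164, 201, 69, 218, 203, 264] for k=0..6.
π_236 has 13 disjoint cycles with lengths [23, 23, 23, 23, 23, 23, 23, 23, 23, 23, 23, 23, 1] on {0,…,276}.
Σ(ℓ_i−1) = 277−13 = 264; sign = (−1)^264 = +1.
(236|277)_J = +1 (Zolotarev's lemma cross-check).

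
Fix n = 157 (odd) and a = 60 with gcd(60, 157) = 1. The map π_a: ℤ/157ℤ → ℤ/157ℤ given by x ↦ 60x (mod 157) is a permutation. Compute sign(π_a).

Trace 150: π^k(150) = [150, 51, 77, 67, 95, 48, 54] for k=0..6.
2 cycles of lengths [156, 1].
157 − 2 = 155 transpositions; sign(π) = (−1)^155 = -1.

-1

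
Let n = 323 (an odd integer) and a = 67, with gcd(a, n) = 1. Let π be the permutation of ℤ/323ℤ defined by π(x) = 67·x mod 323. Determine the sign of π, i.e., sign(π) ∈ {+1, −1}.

-1

Start at x=290: 290 → 50 → 120 → 288 → 239 → 186 → 188 → … (one orbit).
The orbit structure of x ↦ 67x mod 323: 26 orbits of sizes [18, 18, 18, 18, 18, 18, 18, 18, 18, 18, 18, 18, 18, 18, 18, 18, 18, 2, 2, 2, 2, 2, 2, 2, 2, 1].
26 cycles on 323: each ℓ→(−1)^(ℓ−1), product (−1)^297 = -1.
The Jacobi symbol (67|323) = -1 (Zolotarev) agrees.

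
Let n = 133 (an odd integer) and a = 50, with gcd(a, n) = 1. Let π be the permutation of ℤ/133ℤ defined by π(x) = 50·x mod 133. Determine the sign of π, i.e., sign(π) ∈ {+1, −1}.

-1

Orbit of 64 under x↦50x: [64, 8, 1, 50, 106, 113]… (length divides ord_133(50)).
The orbit structure of x ↦ 50x mod 133: 28 orbits of sizes [6, 6, 6, 6, 6, 6, 6, 6, 6, 6, 6, 6, 6, 6, 6, 6, 6, 6, 6, 6, 6, 1, 1, 1, 1, 1, 1, 1].
With 28 cycles on 133 points, sign = (−1)^{133−28} = -1.
(50|133)_J = -1 (Zolotarev's lemma cross-check).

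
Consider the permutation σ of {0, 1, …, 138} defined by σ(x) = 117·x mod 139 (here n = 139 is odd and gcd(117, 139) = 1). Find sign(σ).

Trace 13: π^k(13) = [13, 131, 37, 20, 116, 89, 127] for k=0..6.
π_117 has 3 disjoint cycles with lengths [69, 69, 1] on {0,…,138}.
With 3 cycles on 139 points, sign = (−1)^{139−3} = +1.
The Jacobi symbol (117|139) = +1 (Zolotarev) agrees.

+1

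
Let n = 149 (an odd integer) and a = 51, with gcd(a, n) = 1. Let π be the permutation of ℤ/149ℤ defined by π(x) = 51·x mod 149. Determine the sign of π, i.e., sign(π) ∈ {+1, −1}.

-1

Start at x=33: 33 → 44 → 9 → 12 → 16 → 71 → 45 → … (one orbit).
π_51 has 2 disjoint cycles with lengths [148, 1] on {0,…,148}.
149 − 2 = 147 transpositions; sign(π) = (−1)^147 = -1.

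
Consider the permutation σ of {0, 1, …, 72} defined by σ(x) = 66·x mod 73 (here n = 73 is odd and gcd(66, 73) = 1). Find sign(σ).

Orbit of 51 under x↦66x: [51, 8, 17, 27, 30, 9, 10]… (length divides ord_73(66)).
Cycle lengths of π_66 on ℤ/73ℤ: [24, 24, 24, 1]; 4 cycles in total.
n − c = 73 − 4 = 69; sign = (−1)^69 = -1.
Zolotarev: (66|73) = -1, matching the cycle-count sign.

-1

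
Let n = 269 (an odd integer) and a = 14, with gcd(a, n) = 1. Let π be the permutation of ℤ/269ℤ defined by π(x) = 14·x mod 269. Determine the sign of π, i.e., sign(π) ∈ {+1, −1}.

Trace 58: π^k(58) = [58, 5, 70, 173, 1, 14, 196] for k=0..6.
5 cycles of lengths [67, 67, 67, 67, 1].
5 cycles on 269: each ℓ→(−1)^(ℓ−1), product (−1)^264 = +1.
Check: (14/269) = +1 by Zolotarev.

+1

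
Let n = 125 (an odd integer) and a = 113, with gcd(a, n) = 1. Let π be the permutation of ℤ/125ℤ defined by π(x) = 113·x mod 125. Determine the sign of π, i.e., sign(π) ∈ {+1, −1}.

-1

Orbit of 8 under x↦113x: [8, 29, 27, 51, 13, 94, 122]… (length divides ord_125(113)).
The orbit structure of x ↦ 113x mod 125: 4 orbits of sizes [100, 20, 4, 1].
4 cycles on 125: each ℓ→(−1)^(ℓ−1), product (−1)^121 = -1.
The Jacobi symbol (113|125) = -1 (Zolotarev) agrees.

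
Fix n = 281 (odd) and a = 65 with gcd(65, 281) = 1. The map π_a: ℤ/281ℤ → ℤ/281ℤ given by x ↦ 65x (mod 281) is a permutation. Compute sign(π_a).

Start at x=134: 134 → 280 → 216 → 271 → 193 → 181 → 244 → … (one orbit).
Cycle type of π: 56×5 + 1; total 6 cycles.
n − c = 281 − 6 = 275; sign = (−1)^275 = -1.

-1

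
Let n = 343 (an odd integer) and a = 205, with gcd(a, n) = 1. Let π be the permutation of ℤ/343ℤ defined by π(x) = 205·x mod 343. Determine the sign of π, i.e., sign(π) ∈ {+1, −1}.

+1

Start at x=120: 120 → 247 → 214 → 309 → 233 → 88 → 204 → … (one orbit).
The orbit structure of x ↦ 205x mod 343: 7 orbits of sizes [147, 147, 21, 21, 3, 3, 1].
sign(π) = (−1)^{n − #cycles} = (−1)^{343−7} = (−1)^336 = +1.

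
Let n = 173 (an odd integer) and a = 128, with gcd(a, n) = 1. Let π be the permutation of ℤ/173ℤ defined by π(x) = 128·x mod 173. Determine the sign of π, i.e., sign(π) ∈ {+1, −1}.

Trace 141: π^k(141) = [141, 56, 75, 85, 154, 163, 104] for k=0..6.
Cycle lengths of π_128 on ℤ/173ℤ: [172, 1]; 2 cycles in total.
n − c = 173 − 2 = 171; sign = (−1)^171 = -1.
The Jacobi symbol (128|173) = -1 (Zolotarev) agrees.

-1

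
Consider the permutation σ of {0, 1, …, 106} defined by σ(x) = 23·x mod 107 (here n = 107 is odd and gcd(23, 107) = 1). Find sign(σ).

Start at x=47: 47 → 11 → 39 → 41 → 87 → 75 → 13 → … (one orbit).
3 cycles of lengths [53, 53, 1].
107 − 3 = 104 transpositions; sign(π) = (−1)^104 = +1.
The Jacobi symbol (23|107) = +1 (Zolotarev) agrees.

+1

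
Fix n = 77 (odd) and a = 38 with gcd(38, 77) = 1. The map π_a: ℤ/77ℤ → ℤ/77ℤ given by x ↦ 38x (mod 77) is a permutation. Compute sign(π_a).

Trace 31: π^k(31) = [31, 23, 27, 25, 26, 64, 45] for k=0..6.
6 cycles of lengths [30, 30, 6, 5, 5, 1].
77 − 6 = 71 transpositions; sign(π) = (−1)^71 = -1.
Zolotarev: (38|77) = -1, matching the cycle-count sign.

-1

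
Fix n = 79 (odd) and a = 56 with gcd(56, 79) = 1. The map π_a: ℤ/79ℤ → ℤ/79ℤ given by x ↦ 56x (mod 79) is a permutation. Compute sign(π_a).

-1

Start at x=56: 56 → 55 → 78 → 23 → 24 → 1 → 56 (one orbit).
Cycle type of π: 6×13 + 1; total 14 cycles.
n − c = 79 − 14 = 65; sign = (−1)^65 = -1.
Check: (56/79) = -1 by Zolotarev.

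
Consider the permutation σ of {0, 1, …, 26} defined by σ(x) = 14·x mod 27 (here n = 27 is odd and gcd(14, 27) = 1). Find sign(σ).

-1

Start at x=22: 22 → 11 → 19 → 23 → 25 → 26 → 13 → … (one orbit).
π_14 has 4 disjoint cycles with lengths [18, 6, 2, 1] on {0,…,26}.
With 4 cycles on 27 points, sign = (−1)^{27−4} = -1.
Check: (14/27) = -1 by Zolotarev.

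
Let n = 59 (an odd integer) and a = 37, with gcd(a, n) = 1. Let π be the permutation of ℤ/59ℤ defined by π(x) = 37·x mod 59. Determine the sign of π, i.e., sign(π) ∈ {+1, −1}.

-1

Trace 26: π^k(26) = [26, 18, 17, 39, 27, 55, 29] for k=0..6.
Decompose π into cycles: lengths [58, 1] (2 cycles, including the fixed point 0).
2 cycles on 59: each ℓ→(−1)^(ℓ−1), product (−1)^57 = -1.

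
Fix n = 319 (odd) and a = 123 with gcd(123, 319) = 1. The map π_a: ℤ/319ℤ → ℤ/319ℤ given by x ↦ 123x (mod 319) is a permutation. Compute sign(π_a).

Trace 313: π^k(313) = [313, 219, 141, 117, 36, 281, 111] for k=0..6.
Cycle lengths of π_123 on ℤ/319ℤ: [70, 70, 70, 70, 10, 7, 7, 7, 7, 1]; 10 cycles in total.
Σ(ℓ_i−1) = 319−10 = 309; sign = (−1)^309 = -1.
(123|319)_J = -1 (Zolotarev's lemma cross-check).

-1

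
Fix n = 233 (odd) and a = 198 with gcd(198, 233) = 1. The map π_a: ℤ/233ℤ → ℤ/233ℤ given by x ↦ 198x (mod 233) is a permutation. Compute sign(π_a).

Trace 227: π^k(227) = [227, 210, 106, 18, 69, 148, 179] for k=0..6.
Cycle type of π: 232 + 1; total 2 cycles.
2 cycles on 233: each ℓ→(−1)^(ℓ−1), product (−1)^231 = -1.

-1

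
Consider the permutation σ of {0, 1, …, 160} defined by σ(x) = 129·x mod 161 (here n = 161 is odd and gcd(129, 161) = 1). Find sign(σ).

Trace 8: π^k(8) = [8, 66, 142, 125, 25, 5, 1] for k=0..6.
The orbit structure of x ↦ 129x mod 161: 5 orbits of sizes [66, 66, 22, 6, 1].
With 5 cycles on 161 points, sign = (−1)^{161−5} = +1.

+1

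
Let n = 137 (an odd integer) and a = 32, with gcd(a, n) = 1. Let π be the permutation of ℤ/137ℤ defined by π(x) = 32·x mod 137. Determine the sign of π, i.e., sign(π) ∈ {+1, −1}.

Start at x=101: 101 → 81 → 126 → 59 → 107 → 136 → 105 → … (one orbit).
Cycle type of π: 68×2 + 1; total 3 cycles.
137 − 3 = 134 transpositions; sign(π) = (−1)^134 = +1.
Via Zolotarev, sign(π_{32}) = (32|137) = +1.

+1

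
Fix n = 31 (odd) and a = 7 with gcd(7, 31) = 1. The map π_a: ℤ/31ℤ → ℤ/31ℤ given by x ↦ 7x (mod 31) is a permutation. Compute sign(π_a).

Trace 20: π^k(20) = [20, 16, 19, 9, 1, 7, 18] for k=0..6.
The orbit structure of x ↦ 7x mod 31: 3 orbits of sizes [15, 15, 1].
31 − 3 = 28 transpositions; sign(π) = (−1)^28 = +1.
The Jacobi symbol (7|31) = +1 (Zolotarev) agrees.

+1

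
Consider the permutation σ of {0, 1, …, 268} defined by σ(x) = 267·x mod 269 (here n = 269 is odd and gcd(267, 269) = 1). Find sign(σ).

Start at x=163: 163 → 212 → 114 → 41 → 187 → 164 → 210 → … (one orbit).
Cycle type of π: 268 + 1; total 2 cycles.
Σ(ℓ_i−1) = 269−2 = 267; sign = (−1)^267 = -1.
Check: (267/269) = -1 by Zolotarev.

-1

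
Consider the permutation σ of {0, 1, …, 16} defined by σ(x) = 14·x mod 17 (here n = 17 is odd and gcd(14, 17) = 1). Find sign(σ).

Trace 13: π^k(13) = [13, 12, 15, 6, 16, 3, 8] for k=0..6.
Cycle lengths of π_14 on ℤ/17ℤ: [16, 1]; 2 cycles in total.
Σ(ℓ_i−1) = 17−2 = 15; sign = (−1)^15 = -1.

-1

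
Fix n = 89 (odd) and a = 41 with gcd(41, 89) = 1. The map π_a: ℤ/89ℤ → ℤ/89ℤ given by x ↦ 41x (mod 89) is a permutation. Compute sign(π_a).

-1

Trace 86: π^k(86) = [86, 55, 30, 73, 56, 71, 63] for k=0..6.
π_41 has 2 disjoint cycles with lengths [88, 1] on {0,…,88}.
n − c = 89 − 2 = 87; sign = (−1)^87 = -1.
The Jacobi symbol (41|89) = -1 (Zolotarev) agrees.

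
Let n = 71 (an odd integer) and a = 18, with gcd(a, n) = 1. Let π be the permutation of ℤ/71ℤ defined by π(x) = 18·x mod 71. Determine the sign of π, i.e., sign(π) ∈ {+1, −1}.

Orbit of 49 under x↦18x: [49, 30, 43, 64, 16, 4, 1]… (length divides ord_71(18)).
The orbit structure of x ↦ 18x mod 71: 3 orbits of sizes [35, 35, 1].
Σ(ℓ_i−1) = 71−3 = 68; sign = (−1)^68 = +1.
(18|71)_J = +1 (Zolotarev's lemma cross-check).

+1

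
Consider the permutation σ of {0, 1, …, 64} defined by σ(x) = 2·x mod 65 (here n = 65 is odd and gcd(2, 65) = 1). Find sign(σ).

Start at x=1: 1 → 2 → 4 → 8 → 16 → 32 → 64 → … (one orbit).
The orbit structure of x ↦ 2x mod 65: 7 orbits of sizes [12, 12, 12, 12, 12, 4, 1].
sign(π) = (−1)^{n − #cycles} = (−1)^{65−7} = (−1)^58 = +1.
Check: (2/65) = +1 by Zolotarev.

+1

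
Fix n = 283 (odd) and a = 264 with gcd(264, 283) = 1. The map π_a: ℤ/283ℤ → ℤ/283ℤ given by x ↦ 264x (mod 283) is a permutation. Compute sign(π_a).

Trace 152: π^k(152) = [152, 225, 253, 4, 207, 29, 15] for k=0..6.
Cycle type of π: 47×6 + 1; total 7 cycles.
7 cycles on 283: each ℓ→(−1)^(ℓ−1), product (−1)^276 = +1.
Zolotarev: (264|283) = +1, matching the cycle-count sign.

+1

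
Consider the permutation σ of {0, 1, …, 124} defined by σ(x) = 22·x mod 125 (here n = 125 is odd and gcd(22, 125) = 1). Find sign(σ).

-1

Trace 12: π^k(12) = [12, 14, 58, 26, 72, 84, 98] for k=0..6.
Cycle type of π: 100 + 20 + 4 + 1; total 4 cycles.
125 − 4 = 121 transpositions; sign(π) = (−1)^121 = -1.
Zolotarev: (22|125) = -1, matching the cycle-count sign.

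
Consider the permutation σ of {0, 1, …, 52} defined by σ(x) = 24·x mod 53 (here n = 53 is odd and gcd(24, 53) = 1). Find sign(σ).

Trace 13: π^k(13) = [13, 47, 15, 42, 1, 24, 46] for k=0..6.
Cycle lengths of π_24 on ℤ/53ℤ: [13, 13, 13, 13, 1]; 5 cycles in total.
Σ(ℓ_i−1) = 53−5 = 48; sign = (−1)^48 = +1.
Zolotarev: (24|53) = +1, matching the cycle-count sign.

+1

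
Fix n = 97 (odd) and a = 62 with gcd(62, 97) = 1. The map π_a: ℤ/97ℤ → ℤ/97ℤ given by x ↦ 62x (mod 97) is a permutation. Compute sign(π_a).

+1

Trace 61: π^k(61) = [61, 96, 35, 36, 1, 62] for k=0..5.
Cycle type of π: 6×16 + 1; total 17 cycles.
sign(π) = (−1)^{n − #cycles} = (−1)^{97−17} = (−1)^80 = +1.
The Jacobi symbol (62|97) = +1 (Zolotarev) agrees.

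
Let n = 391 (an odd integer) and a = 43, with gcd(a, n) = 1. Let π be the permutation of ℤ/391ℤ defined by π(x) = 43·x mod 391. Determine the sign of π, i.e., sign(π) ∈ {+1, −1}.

Trace 254: π^k(254) = [254, 365, 55, 19, 35, 332, 200] for k=0..6.
Decompose π into cycles: lengths [88, 88, 88, 88, 22, 8, 8, 1] (8 cycles, including the fixed point 0).
8 cycles on 391: each ℓ→(−1)^(ℓ−1), product (−1)^383 = -1.

-1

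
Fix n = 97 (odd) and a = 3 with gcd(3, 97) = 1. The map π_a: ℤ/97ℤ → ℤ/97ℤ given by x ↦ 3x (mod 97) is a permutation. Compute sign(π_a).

Trace 85: π^k(85) = [85, 61, 86, 64, 95, 91, 79] for k=0..6.
3 cycles of lengths [48, 48, 1].
Σ(ℓ_i−1) = 97−3 = 94; sign = (−1)^94 = +1.
Check: (3/97) = +1 by Zolotarev.

+1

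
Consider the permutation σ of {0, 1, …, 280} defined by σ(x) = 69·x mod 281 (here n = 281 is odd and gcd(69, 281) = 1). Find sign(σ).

Orbit of 4 under x↦69x: [4, 276, 217, 80, 181, 125, 195]… (length divides ord_281(69)).
Decompose π into cycles: lengths [140, 140, 1] (3 cycles, including the fixed point 0).
Σ(ℓ_i−1) = 281−3 = 278; sign = (−1)^278 = +1.
Zolotarev: (69|281) = +1, matching the cycle-count sign.

+1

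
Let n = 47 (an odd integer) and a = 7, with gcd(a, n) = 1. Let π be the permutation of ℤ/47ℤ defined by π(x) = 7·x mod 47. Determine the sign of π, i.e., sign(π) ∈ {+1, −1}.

+1

Trace 8: π^k(8) = [8, 9, 16, 18, 32, 36, 17] for k=0..6.
Cycle lengths of π_7 on ℤ/47ℤ: [23, 23, 1]; 3 cycles in total.
With 3 cycles on 47 points, sign = (−1)^{47−3} = +1.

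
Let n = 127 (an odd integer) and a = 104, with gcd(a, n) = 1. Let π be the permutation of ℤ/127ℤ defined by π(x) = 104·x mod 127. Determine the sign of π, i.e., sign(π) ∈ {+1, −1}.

Orbit of 84 under x↦104x: [84, 100, 113, 68, 87, 31, 49]… (length divides ord_127(104)).
3 cycles of lengths [63, 63, 1].
Σ(ℓ_i−1) = 127−3 = 124; sign = (−1)^124 = +1.

+1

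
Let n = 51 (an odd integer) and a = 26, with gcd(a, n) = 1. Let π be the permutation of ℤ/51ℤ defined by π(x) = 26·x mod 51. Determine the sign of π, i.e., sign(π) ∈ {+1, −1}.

-1

Orbit of 2 under x↦26x: [2, 1, 26, 13, 32, 16, 8]… (length divides ord_51(26)).
Decompose π into cycles: lengths [8, 8, 8, 8, 8, 8, 2, 1] (8 cycles, including the fixed point 0).
8 cycles on 51: each ℓ→(−1)^(ℓ−1), product (−1)^43 = -1.
(26|51)_J = -1 (Zolotarev's lemma cross-check).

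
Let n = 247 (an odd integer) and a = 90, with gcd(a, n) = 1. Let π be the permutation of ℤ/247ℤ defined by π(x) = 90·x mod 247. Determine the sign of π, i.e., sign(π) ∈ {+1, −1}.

-1

Start at x=1: 1 → 90 → 196 → 103 → 131 → 181 → 235 → … (one orbit).
Cycle type of π: 18×13 + 2×6 + 1; total 20 cycles.
20 cycles on 247: each ℓ→(−1)^(ℓ−1), product (−1)^227 = -1.
The Jacobi symbol (90|247) = -1 (Zolotarev) agrees.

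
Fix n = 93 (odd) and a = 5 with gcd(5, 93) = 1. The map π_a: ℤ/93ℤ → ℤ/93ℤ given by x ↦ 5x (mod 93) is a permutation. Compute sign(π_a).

Orbit of 67 under x↦5x: [67, 56, 1, 5, 25, 32]… (length divides ord_93(5)).
The orbit structure of x ↦ 5x mod 93: 22 orbits of sizes [6, 6, 6, 6, 6, 6, 6, 6, 6, 6, 3, 3, 3, 3, 3, 3, 3, 3, 3, 3, 2, 1].
22 cycles on 93: each ℓ→(−1)^(ℓ−1), product (−1)^71 = -1.

-1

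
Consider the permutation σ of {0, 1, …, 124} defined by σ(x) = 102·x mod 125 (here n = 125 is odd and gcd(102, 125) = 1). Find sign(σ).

-1

Start at x=121: 121 → 92 → 9 → 43 → 11 → 122 → 69 → … (one orbit).
4 cycles of lengths [100, 20, 4, 1].
n − c = 125 − 4 = 121; sign = (−1)^121 = -1.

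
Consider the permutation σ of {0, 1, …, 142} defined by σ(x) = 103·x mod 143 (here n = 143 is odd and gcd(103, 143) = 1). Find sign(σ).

+1

Orbit of 12 under x↦103x: [12, 92, 38, 53, 25, 1, 103]… (length divides ord_143(103)).
π_103 has 21 disjoint cycles with lengths [10, 10, 10, 10, 10, 10, 10, 10, 10, 10, 10, 10, 5, 5, 2, 2, 2, 2, 2, 2, 1] on {0,…,142}.
21 cycles on 143: each ℓ→(−1)^(ℓ−1), product (−1)^122 = +1.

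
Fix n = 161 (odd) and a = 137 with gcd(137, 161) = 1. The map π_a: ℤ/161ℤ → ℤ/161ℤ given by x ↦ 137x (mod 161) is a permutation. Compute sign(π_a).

-1

Start at x=1: 1 → 137 → 93 → 22 → 116 → 114 → 1 (one orbit).
Cycle type of π: 6×22 + 3×2 + 2×11 + 1; total 36 cycles.
n − c = 161 − 36 = 125; sign = (−1)^125 = -1.
(137|161)_J = -1 (Zolotarev's lemma cross-check).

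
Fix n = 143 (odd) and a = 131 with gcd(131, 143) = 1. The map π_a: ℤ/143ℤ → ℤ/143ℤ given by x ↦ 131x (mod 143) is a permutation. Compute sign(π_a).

-1

Orbit of 1 under x↦131x: [1, 131]… (length divides ord_143(131)).
π_131 has 78 disjoint cycles with lengths [2, 2, 2, 2, 2, 2, 2, 2, 2, 2, 2, 2, 2, 2, 2, 2, 2, 2, 2, 2, 2, 2, 2, 2, 2, 2, 2, 2, 2, 2, 2, 2, 2, 2, 2, 2, 2, 2, 2, 2, 2, 2, 2, 2, 2, 2, 2, 2, 2, 2, 2, 2, 2, 2, 2, 2, 2, 2, 2, 2, 2, 2, 2, 2, 2, 1, 1, 1, 1, 1, 1, 1, 1, 1, 1, 1, 1, 1] on {0,…,142}.
Σ(ℓ_i−1) = 143−78 = 65; sign = (−1)^65 = -1.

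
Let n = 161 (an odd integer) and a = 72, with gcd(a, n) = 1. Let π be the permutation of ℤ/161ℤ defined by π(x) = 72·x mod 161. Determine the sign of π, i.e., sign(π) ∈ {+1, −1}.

+1

Trace 116: π^k(116) = [116, 141, 9, 4, 127, 128, 39] for k=0..6.
Cycle lengths of π_72 on ℤ/161ℤ: [33, 33, 33, 33, 11, 11, 3, 3, 1]; 9 cycles in total.
sign(π) = (−1)^{n − #cycles} = (−1)^{161−9} = (−1)^152 = +1.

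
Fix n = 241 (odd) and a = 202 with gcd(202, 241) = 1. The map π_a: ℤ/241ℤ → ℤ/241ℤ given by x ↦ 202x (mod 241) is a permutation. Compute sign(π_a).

-1

Start at x=123: 123 → 23 → 67 → 38 → 205 → 199 → 192 → … (one orbit).
Cycle lengths of π_202 on ℤ/241ℤ: [240, 1]; 2 cycles in total.
Σ(ℓ_i−1) = 241−2 = 239; sign = (−1)^239 = -1.
Via Zolotarev, sign(π_{202}) = (202|241) = -1.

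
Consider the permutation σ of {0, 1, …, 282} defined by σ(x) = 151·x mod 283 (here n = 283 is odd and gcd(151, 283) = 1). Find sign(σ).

+1

Orbit of 86 under x↦151x: [86, 251, 262, 225, 15, 1, 151]… (length divides ord_283(151)).
Decompose π into cycles: lengths [47, 47, 47, 47, 47, 47, 1] (7 cycles, including the fixed point 0).
n − c = 283 − 7 = 276; sign = (−1)^276 = +1.
Zolotarev: (151|283) = +1, matching the cycle-count sign.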